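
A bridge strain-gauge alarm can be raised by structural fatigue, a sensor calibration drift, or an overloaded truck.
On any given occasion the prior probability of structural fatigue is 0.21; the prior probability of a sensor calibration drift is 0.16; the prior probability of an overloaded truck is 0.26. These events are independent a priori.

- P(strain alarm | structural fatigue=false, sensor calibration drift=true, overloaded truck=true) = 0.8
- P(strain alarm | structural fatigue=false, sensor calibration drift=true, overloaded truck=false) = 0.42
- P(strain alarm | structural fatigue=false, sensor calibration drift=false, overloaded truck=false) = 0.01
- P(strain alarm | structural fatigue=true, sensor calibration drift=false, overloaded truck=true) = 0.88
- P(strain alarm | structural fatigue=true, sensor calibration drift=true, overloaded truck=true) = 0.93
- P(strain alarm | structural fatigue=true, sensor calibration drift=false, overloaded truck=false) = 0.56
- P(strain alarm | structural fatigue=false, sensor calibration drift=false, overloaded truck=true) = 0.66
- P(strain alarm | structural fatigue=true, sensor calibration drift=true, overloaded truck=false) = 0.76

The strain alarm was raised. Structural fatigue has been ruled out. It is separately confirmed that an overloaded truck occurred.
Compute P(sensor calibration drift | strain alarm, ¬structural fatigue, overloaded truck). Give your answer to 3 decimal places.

P(strain alarm | ¬structural fatigue, overloaded truck) = 0.66*0.84 + 0.8*0.16 = 0.554400 + 0.128000 = 0.682400
The sensor calibration drift-present share is 0.8*0.16 = 0.128000.
So P(sensor calibration drift | strain alarm, ¬structural fatigue, overloaded truck) = 0.128000/0.682400 ≈ 0.188.

P(sensor calibration drift | strain alarm, ¬structural fatigue, overloaded truck) ≈ 0.188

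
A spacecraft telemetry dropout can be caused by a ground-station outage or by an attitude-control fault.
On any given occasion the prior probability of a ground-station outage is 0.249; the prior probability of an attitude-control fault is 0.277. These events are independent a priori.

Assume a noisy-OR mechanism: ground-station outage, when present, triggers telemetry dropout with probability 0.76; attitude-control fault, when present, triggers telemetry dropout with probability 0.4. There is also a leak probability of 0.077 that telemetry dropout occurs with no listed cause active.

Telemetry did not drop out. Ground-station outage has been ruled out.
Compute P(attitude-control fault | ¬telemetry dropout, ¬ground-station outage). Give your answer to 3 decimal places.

Under noisy-OR, P(telemetry dropout | causes) = 1 − (1−0.077)·∏(1−qᵢ) over the active causes.
By total probability over both values of attitude-control fault:
  P(¬telemetry dropout | ¬ground-station outage) = 0.923·0.723 + 0.5538·0.277
        = 0.667329 + 0.153403 = 0.820732
Keeping only the attitude-control fault-present terms gives 0.153403, so
  P(attitude-control fault | ¬telemetry dropout, ¬ground-station outage) = 0.153403 / 0.820732 ≈ 0.187

P(attitude-control fault | ¬telemetry dropout, ¬ground-station outage) ≈ 0.187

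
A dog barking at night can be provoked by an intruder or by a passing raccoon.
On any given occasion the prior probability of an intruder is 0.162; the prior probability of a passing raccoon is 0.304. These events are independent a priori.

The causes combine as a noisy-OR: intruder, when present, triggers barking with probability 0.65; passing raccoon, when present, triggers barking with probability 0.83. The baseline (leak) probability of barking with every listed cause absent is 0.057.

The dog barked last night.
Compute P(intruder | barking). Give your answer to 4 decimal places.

Under noisy-OR, P(barking | causes) = 1 − (1−0.057)·∏(1−qᵢ) over the active causes.
P(barking) = 0.057*0.838*0.696 + 0.83969*0.838*0.304 + 0.66995*0.162*0.696 + 0.943891*0.162*0.304 = 0.033245 + 0.213913 + 0.075538 + 0.046485 = 0.369181
Of this, 0.122023 comes from 0.075538 + 0.046485 (the intruder=true cases).
So P(intruder | barking) = 0.122023/0.369181 ≈ 0.3305.

P(intruder | barking) ≈ 0.3305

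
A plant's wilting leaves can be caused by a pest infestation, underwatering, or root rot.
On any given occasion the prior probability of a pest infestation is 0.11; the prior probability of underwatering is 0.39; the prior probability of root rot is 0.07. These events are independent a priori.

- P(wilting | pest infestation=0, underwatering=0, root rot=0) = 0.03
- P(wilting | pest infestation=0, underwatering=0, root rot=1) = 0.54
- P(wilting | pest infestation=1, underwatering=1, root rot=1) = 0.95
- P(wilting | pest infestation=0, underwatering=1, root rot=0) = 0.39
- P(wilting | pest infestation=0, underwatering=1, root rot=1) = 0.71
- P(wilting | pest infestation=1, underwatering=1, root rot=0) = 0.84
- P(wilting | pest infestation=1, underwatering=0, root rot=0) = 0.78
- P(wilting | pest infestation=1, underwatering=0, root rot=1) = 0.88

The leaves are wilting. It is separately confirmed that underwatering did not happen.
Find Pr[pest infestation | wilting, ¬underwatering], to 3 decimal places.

Pr[pest infestation | wilting, ¬underwatering] ≈ 0.597

P(wilting | ¬underwatering) = 0.03·0.89·0.93 + 0.54·0.89·0.07 + 0.78·0.11·0.93 + 0.88·0.11·0.07 = 0.024831 + 0.033642 + 0.079794 + 0.006776 = 0.145043
Of this, 0.086570 comes from 0.079794 + 0.006776 (the pest infestation=true cases).
Hence the posterior is 0.086570/0.145043 ≈ 0.597.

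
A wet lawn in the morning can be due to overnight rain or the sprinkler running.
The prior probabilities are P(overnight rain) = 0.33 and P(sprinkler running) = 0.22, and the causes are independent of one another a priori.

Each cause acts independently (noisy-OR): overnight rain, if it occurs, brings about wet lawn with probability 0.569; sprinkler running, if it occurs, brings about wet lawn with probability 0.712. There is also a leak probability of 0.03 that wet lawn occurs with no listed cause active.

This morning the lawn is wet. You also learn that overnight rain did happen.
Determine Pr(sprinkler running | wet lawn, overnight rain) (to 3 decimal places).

Pr(sprinkler running | wet lawn, overnight rain) ≈ 0.299

Under noisy-OR, P(wet lawn | causes) = 1 − (1−0.03)·∏(1−qᵢ) over the active causes.
P(wet lawn | overnight rain) = 0.58193·0.78 + 0.879596·0.22 = 0.453905 + 0.193511 = 0.647416
Of this, 0.193511 comes from 0.879596·0.22 (the sprinkler running=true cases).
Hence the posterior is 0.193511/0.647416 ≈ 0.299.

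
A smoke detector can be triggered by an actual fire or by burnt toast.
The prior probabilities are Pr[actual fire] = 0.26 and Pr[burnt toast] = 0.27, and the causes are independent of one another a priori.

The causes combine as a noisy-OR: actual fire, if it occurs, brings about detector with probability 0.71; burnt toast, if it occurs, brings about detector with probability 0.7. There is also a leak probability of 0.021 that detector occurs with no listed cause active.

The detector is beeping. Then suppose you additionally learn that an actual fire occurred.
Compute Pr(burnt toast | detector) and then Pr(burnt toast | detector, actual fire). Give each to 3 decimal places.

Pr(burnt toast | detector) ≈ 0.582; Pr(burnt toast | detector, actual fire) ≈ 0.321

Under noisy-OR, P(detector | causes) = 1 − (1−0.021)·∏(1−qᵢ) over the active causes.
Sum P(detector|·) weighted by the priors over the 4 (actual fire, burnt toast) configurations:
  P(detector) = 0.021·0.74·0.73 + 0.7063·0.74·0.27 + 0.71609·0.26·0.73 + 0.914827·0.26·0.27
        = 0.011344 + 0.141119 + 0.135914 + 0.064221 = 0.352598
Keeping only the burnt toast-present terms gives 0.205340, so
  P(burnt toast | detector) = 0.205340 / 0.352598 ≈ 0.582

Now also conditioning on actual fire=true:
By total probability over both values of burnt toast:
  P(detector | actual fire) = 0.71609*0.73 + 0.914827*0.27
        = 0.522746 + 0.247003 = 0.769749
Keeping only the burnt toast-present terms gives 0.247003, so
  P(burnt toast | detector, actual fire) = 0.247003 / 0.769749 ≈ 0.321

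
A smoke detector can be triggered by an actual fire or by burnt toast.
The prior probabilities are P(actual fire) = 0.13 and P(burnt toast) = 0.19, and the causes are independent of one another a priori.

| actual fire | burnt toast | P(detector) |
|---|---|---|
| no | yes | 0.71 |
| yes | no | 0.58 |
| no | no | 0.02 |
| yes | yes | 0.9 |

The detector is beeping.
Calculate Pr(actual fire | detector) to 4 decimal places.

Pr(actual fire | detector) ≈ 0.3879

Sum P(detector|·) weighted by the priors over the 4 (actual fire, burnt toast) configurations:
  P(detector) = 0.02·0.87·0.81 + 0.71·0.87·0.19 + 0.58·0.13·0.81 + 0.9·0.13·0.19
        = 0.014094 + 0.117363 + 0.061074 + 0.022230 = 0.214761
The terms with actual fire present sum to 0.083304, so
  P(actual fire | detector) = 0.083304 / 0.214761 ≈ 0.3879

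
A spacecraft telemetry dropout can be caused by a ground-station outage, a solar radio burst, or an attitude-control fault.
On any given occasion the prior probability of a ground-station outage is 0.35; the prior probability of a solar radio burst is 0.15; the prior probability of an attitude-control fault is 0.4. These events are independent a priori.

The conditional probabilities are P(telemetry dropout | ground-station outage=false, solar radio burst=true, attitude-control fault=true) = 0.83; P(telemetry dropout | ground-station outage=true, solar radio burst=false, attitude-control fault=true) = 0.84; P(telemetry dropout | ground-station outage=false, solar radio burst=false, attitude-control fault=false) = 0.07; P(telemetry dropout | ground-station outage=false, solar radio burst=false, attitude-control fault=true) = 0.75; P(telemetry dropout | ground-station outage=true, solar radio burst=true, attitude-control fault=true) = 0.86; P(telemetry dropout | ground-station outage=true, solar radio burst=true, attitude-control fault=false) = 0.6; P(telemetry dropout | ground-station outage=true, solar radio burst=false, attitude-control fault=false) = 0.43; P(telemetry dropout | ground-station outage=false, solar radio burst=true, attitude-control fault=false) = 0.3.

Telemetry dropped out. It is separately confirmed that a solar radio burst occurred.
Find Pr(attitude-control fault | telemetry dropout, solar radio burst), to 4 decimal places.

Pr(attitude-control fault | telemetry dropout, solar radio burst) ≈ 0.5805

For the numerator, keep only attitude-control fault=true terms: 0.215800 + 0.120400 = 0.336200
The normalizing constant is 0.3·0.65·0.6 + 0.83·0.65·0.4 + 0.6·0.35·0.6 + 0.86·0.35·0.4 = 0.579200
Posterior = 0.336200 / 0.579200 ≈ 0.5805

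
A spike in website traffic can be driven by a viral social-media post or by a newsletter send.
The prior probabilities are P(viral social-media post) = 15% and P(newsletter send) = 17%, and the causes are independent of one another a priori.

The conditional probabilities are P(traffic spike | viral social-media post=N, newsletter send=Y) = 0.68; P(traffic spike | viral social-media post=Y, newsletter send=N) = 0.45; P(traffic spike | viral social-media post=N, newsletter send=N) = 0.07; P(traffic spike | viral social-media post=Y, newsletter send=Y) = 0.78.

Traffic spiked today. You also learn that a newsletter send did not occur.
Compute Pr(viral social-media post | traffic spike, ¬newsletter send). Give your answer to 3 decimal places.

Sum P(traffic spike|·) weighted by the priors over both values of viral social-media post:
  P(traffic spike | ¬newsletter send) = 0.07*0.85 + 0.45*0.15
        = 0.059500 + 0.067500 = 0.127000
Keeping only the viral social-media post-present terms gives 0.067500, so
  P(viral social-media post | traffic spike, ¬newsletter send) = 0.067500 / 0.127000 ≈ 0.531

Pr(viral social-media post | traffic spike, ¬newsletter send) ≈ 0.531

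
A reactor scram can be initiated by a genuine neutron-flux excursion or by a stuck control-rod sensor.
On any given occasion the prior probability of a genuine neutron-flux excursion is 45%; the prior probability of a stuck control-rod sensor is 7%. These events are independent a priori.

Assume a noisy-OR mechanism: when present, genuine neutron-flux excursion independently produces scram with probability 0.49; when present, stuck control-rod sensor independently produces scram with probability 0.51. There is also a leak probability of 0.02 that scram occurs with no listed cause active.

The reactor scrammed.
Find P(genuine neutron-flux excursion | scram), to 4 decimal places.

Under noisy-OR, P(scram | causes) = 1 − (1−0.02)·∏(1−qᵢ) over the active causes.
Sum P(scram|·) weighted by the priors over the 4 (genuine neutron-flux excursion, stuck control-rod sensor) configurations:
  P(scram) = 0.02×0.55×0.93 + 0.5198×0.55×0.07 + 0.5002×0.45×0.93 + 0.755098×0.45×0.07
        = 0.010230 + 0.020012 + 0.209334 + 0.023786 = 0.263362
Configurations with genuine neutron-flux excursion contribute 0.233120, so
  P(genuine neutron-flux excursion | scram) = 0.233120 / 0.263362 ≈ 0.8852

P(genuine neutron-flux excursion | scram) ≈ 0.8852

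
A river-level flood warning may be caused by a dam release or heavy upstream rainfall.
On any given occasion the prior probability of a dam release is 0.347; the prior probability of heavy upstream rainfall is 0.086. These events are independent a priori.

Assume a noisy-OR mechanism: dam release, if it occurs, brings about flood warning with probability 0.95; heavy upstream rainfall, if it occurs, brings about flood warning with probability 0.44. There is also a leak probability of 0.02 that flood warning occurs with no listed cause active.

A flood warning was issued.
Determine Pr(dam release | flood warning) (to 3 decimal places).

Under noisy-OR, P(flood warning | causes) = 1 − (1−0.02)·∏(1−qᵢ) over the active causes.
P(flood warning) = 0.02*0.653*0.914 + 0.4512*0.653*0.086 + 0.951*0.347*0.914 + 0.97256*0.347*0.086 = 0.011937 + 0.025338 + 0.301617 + 0.029023 = 0.367915
The dam release-present share is 0.301617 + 0.029023 = 0.330640.
Hence the posterior is 0.330640/0.367915 ≈ 0.899.

Pr(dam release | flood warning) ≈ 0.899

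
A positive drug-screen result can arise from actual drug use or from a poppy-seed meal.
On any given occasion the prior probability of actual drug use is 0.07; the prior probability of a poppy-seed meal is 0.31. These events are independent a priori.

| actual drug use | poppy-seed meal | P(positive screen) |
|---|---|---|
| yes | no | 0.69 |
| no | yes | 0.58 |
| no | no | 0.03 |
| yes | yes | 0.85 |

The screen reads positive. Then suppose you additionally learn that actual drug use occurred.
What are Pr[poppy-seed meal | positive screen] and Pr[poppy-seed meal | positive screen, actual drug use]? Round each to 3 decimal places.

By total probability over the 4 (actual drug use, poppy-seed meal) configurations:
  P(positive screen) = 0.03×0.93×0.69 + 0.58×0.93×0.31 + 0.69×0.07×0.69 + 0.85×0.07×0.31
        = 0.019251 + 0.167214 + 0.033327 + 0.018445 = 0.238237
Keeping only the poppy-seed meal-present terms gives 0.185659, so
  P(poppy-seed meal | positive screen) = 0.185659 / 0.238237 ≈ 0.779

Now also conditioning on actual drug use=true:
P(positive screen | actual drug use) = 0.69*0.69 + 0.85*0.31 = 0.476100 + 0.263500 = 0.739600
Of this, 0.263500 comes from 0.85*0.31 (the poppy-seed meal=true cases).
Hence the posterior is 0.263500/0.739600 ≈ 0.356.

Pr[poppy-seed meal | positive screen] ≈ 0.779; Pr[poppy-seed meal | positive screen, actual drug use] ≈ 0.356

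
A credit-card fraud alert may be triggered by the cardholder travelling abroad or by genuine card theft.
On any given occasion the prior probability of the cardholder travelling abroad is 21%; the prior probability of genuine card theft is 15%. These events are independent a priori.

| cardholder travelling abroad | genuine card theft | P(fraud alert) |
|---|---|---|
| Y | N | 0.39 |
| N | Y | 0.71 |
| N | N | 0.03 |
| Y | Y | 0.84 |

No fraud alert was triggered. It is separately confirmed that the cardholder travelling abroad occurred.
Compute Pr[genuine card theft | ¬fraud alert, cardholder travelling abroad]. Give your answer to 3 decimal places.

Pr[genuine card theft | ¬fraud alert, cardholder travelling abroad] ≈ 0.044

Numerator (weight on configurations with genuine card theft): 0.16·0.15 = 0.024000
Denominator P(¬fraud alert | cardholder travelling abroad): 0.61·0.85 + 0.16·0.15 = 0.542500
Posterior = 0.024000 / 0.542500 ≈ 0.044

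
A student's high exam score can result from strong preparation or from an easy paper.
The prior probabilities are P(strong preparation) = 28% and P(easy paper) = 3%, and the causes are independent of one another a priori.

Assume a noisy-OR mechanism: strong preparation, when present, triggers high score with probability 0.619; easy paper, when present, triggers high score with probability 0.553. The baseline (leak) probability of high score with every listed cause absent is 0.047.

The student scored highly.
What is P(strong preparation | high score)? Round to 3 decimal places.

P(strong preparation | high score) ≈ 0.799

Under noisy-OR, P(high score | causes) = 1 − (1−0.047)·∏(1−qᵢ) over the active causes.
Numerator (weight on configurations with strong preparation): 0.172984 + 0.007037 = 0.180021
Denominator P(high score): 0.047·0.72·0.97 + 0.574009·0.72·0.03 + 0.636907·0.28·0.97 + 0.837697·0.28·0.03 = 0.225245
P(strong preparation | high score) = 0.180021/0.225245 ≈ 0.799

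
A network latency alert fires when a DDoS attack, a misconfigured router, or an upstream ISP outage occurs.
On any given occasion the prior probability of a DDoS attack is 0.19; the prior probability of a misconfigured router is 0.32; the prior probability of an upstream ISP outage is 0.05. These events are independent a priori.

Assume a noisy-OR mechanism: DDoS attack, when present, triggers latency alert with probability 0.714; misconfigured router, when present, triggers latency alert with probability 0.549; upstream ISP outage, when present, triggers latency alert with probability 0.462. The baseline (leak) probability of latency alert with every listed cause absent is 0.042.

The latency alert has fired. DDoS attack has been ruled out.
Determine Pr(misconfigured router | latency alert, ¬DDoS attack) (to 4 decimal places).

Under noisy-OR, P(latency alert | causes) = 1 − (1−0.042)·∏(1−qᵢ) over the active causes.
P(latency alert | ¬DDoS attack) = 0.042×0.68×0.95 + 0.484596×0.68×0.05 + 0.567942×0.32×0.95 + 0.767553×0.32×0.05 = 0.027132 + 0.016476 + 0.172654 + 0.012281 = 0.228543
The misconfigured router-present share is 0.172654 + 0.012281 = 0.184935.
So P(misconfigured router | latency alert, ¬DDoS attack) = 0.184935/0.228543 ≈ 0.8092.

Pr(misconfigured router | latency alert, ¬DDoS attack) ≈ 0.8092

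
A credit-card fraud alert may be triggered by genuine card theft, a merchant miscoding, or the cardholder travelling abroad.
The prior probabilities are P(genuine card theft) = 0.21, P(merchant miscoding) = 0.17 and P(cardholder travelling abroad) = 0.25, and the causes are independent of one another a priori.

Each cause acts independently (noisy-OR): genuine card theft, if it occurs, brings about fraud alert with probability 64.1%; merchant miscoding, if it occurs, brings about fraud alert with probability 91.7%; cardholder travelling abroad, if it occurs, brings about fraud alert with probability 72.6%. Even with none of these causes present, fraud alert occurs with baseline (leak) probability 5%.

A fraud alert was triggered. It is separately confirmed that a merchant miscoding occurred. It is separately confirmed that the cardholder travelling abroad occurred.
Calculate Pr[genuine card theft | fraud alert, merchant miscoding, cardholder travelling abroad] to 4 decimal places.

Under noisy-OR, P(fraud alert | causes) = 1 − (1−0.05)·∏(1−qᵢ) over the active causes.
Weight on genuine card theft=true, given the evidence: 0.992244*0.21 = 0.208371
Normalizer over all consistent configurations: 0.978395*0.79 + 0.992244*0.21 = 0.981303
P(genuine card theft | fraud alert, merchant miscoding, cardholder travelling abroad) = 0.208371/0.981303 ≈ 0.2123

Pr[genuine card theft | fraud alert, merchant miscoding, cardholder travelling abroad] ≈ 0.2123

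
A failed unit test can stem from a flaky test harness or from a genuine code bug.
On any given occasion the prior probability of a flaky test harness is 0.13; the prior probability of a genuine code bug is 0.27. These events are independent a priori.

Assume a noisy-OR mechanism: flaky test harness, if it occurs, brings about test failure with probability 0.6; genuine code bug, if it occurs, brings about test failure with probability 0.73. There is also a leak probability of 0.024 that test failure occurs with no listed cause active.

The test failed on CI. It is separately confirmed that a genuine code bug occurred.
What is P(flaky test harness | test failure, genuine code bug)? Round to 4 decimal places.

P(flaky test harness | test failure, genuine code bug) ≈ 0.1536

Under noisy-OR, P(test failure | causes) = 1 − (1−0.024)·∏(1−qᵢ) over the active causes.
Numerator (weight on configurations with flaky test harness): 0.894592×0.13 = 0.116297
The normalizing constant is 0.73648×0.87 + 0.894592×0.13 = 0.757035
P(flaky test harness | test failure, genuine code bug) = 0.116297/0.757035 ≈ 0.1536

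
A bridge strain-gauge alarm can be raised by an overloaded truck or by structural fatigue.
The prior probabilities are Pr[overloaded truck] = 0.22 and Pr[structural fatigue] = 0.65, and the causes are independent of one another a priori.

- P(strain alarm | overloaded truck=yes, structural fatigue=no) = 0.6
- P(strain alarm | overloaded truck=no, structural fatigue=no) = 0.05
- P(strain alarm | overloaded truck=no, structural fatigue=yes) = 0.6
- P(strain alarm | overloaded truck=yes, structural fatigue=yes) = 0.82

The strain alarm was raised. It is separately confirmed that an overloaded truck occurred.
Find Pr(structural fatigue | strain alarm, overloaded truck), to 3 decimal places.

P(strain alarm | overloaded truck) = 0.6*0.35 + 0.82*0.65 = 0.210000 + 0.533000 = 0.743000
Of this, 0.533000 comes from 0.82*0.65 (the structural fatigue=true cases).
Hence the posterior is 0.533000/0.743000 ≈ 0.717.

Pr(structural fatigue | strain alarm, overloaded truck) ≈ 0.717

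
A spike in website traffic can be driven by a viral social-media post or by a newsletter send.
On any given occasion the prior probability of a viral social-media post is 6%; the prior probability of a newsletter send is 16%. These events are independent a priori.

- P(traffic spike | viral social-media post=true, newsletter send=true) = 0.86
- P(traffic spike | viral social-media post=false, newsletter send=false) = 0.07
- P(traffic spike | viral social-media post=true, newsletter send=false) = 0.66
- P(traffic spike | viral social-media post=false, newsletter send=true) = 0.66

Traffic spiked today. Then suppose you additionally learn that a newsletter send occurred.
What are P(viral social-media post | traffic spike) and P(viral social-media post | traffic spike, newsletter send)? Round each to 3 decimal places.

For the numerator, keep only viral social-media post=true terms: 0.033264 + 0.008256 = 0.041520
Normalizer over all consistent configurations: 0.07·0.94·0.84 + 0.66·0.94·0.16 + 0.66·0.06·0.84 + 0.86·0.06·0.16 = 0.196056
P(viral social-media post | traffic spike) = 0.041520/0.196056 ≈ 0.212

Now also conditioning on newsletter send=true:
Enumerate both values of viral social-media post and weight by the priors:
  P(traffic spike | newsletter send) = 0.66*0.94 + 0.86*0.06
        = 0.620400 + 0.051600 = 0.672000
Configurations with viral social-media post contribute 0.051600, so
  P(viral social-media post | traffic spike, newsletter send) = 0.051600 / 0.672000 ≈ 0.077
Conditioning on newsletter send lowers the posterior on viral social-media post: the classic explaining-away effect in a common-effect structure.

P(viral social-media post | traffic spike) ≈ 0.212; P(viral social-media post | traffic spike, newsletter send) ≈ 0.077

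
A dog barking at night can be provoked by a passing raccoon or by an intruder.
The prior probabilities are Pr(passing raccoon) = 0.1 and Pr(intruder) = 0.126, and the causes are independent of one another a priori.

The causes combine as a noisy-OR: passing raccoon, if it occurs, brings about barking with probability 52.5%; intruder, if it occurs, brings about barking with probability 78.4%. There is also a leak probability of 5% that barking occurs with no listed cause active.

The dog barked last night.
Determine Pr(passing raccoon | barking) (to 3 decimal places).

Under noisy-OR, P(barking | causes) = 1 − (1−0.05)·∏(1−qᵢ) over the active causes.
P(barking) = 0.05·0.9·0.874 + 0.7948·0.9·0.126 + 0.54875·0.1·0.874 + 0.90253·0.1·0.126 = 0.039330 + 0.090130 + 0.047961 + 0.011372 = 0.188793
The passing raccoon-present share is 0.047961 + 0.011372 = 0.059333.
So P(passing raccoon | barking) = 0.059333/0.188793 ≈ 0.314.

Pr(passing raccoon | barking) ≈ 0.314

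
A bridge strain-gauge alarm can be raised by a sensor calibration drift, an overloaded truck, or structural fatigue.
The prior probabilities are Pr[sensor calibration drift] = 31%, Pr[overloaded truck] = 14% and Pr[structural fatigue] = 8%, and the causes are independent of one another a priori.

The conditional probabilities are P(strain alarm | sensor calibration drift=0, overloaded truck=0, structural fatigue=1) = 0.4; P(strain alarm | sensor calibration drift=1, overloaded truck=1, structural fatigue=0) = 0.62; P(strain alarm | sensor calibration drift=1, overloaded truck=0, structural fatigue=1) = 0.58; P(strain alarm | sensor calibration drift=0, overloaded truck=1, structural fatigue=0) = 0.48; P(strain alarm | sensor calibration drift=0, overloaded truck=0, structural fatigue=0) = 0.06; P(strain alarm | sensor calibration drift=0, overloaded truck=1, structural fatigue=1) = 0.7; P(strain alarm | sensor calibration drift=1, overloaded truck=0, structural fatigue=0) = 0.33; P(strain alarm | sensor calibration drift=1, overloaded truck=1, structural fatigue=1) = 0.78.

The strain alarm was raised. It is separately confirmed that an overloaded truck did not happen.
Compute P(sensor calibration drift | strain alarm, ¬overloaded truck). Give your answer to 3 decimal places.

Sum P(strain alarm|·) weighted by the priors over the 4 (sensor calibration drift, structural fatigue) configurations:
  P(strain alarm | ¬overloaded truck) = 0.06*0.69*0.92 + 0.4*0.69*0.08 + 0.33*0.31*0.92 + 0.58*0.31*0.08
        = 0.038088 + 0.022080 + 0.094116 + 0.014384 = 0.168668
Keeping only the sensor calibration drift-present terms gives 0.108500, so
  P(sensor calibration drift | strain alarm, ¬overloaded truck) = 0.108500 / 0.168668 ≈ 0.643

P(sensor calibration drift | strain alarm, ¬overloaded truck) ≈ 0.643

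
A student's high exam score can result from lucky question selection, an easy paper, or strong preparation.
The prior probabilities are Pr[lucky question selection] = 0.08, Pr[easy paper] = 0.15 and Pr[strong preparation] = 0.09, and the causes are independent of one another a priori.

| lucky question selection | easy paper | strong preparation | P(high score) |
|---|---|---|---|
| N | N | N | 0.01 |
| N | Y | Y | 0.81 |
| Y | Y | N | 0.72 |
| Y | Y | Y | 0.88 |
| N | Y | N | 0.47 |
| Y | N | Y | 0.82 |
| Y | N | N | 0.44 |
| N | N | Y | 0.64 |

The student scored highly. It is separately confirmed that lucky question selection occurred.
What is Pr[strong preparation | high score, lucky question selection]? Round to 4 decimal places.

Pr[strong preparation | high score, lucky question selection] ≈ 0.1454

For the numerator, keep only strong preparation=true terms: 0.062730 + 0.011880 = 0.074610
The normalizing constant is 0.44·0.85·0.91 + 0.82·0.85·0.09 + 0.72·0.15·0.91 + 0.88·0.15·0.09 = 0.513230
P(strong preparation | high score, lucky question selection) = 0.074610/0.513230 ≈ 0.1454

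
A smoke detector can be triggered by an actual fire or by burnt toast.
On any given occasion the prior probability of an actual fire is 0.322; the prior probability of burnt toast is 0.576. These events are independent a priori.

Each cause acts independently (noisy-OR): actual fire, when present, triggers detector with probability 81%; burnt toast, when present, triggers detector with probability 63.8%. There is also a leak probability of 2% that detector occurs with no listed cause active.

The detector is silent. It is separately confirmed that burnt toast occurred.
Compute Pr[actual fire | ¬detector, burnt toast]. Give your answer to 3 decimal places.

Pr[actual fire | ¬detector, burnt toast] ≈ 0.083

Under noisy-OR, P(detector | causes) = 1 − (1−0.02)·∏(1−qᵢ) over the active causes.
For the numerator, keep only actual fire=true terms: 0.067404×0.322 = 0.021704
Denominator P(¬detector | burnt toast): 0.35476×0.678 + 0.067404×0.322 = 0.262231
Posterior = 0.021704 / 0.262231 ≈ 0.083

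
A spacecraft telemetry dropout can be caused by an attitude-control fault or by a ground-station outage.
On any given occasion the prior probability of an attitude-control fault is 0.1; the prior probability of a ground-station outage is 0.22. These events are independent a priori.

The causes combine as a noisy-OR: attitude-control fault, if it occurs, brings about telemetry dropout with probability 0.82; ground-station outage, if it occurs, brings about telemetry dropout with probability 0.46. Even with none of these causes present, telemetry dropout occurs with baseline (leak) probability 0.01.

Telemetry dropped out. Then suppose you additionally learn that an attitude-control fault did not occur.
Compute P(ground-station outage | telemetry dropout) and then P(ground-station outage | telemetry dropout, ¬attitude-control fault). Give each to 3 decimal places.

Under noisy-OR, P(telemetry dropout | causes) = 1 − (1−0.01)·∏(1−qᵢ) over the active causes.
P(telemetry dropout) = 0.01*0.9*0.78 + 0.4654*0.9*0.22 + 0.8218*0.1*0.78 + 0.903772*0.1*0.22 = 0.007020 + 0.092149 + 0.064100 + 0.019883 = 0.183152
Restricting to configurations with ground-station outage present: 0.092149 + 0.019883 = 0.112032.
P(ground-station outage | telemetry dropout) = 0.112032 / 0.183152 ≈ 0.612

Now also conditioning on attitude-control fault≠true:
For the numerator, keep only ground-station outage=true terms: 0.4654×0.22 = 0.102388
The normalizing constant is 0.01×0.78 + 0.4654×0.22 = 0.110188
P(ground-station outage | telemetry dropout, ¬attitude-control fault) = 0.102388/0.110188 ≈ 0.929
With attitude-control fault excluded, ground-station outage must carry more of the explanatory weight for the telemetry dropout.

P(ground-station outage | telemetry dropout) ≈ 0.612; P(ground-station outage | telemetry dropout, ¬attitude-control fault) ≈ 0.929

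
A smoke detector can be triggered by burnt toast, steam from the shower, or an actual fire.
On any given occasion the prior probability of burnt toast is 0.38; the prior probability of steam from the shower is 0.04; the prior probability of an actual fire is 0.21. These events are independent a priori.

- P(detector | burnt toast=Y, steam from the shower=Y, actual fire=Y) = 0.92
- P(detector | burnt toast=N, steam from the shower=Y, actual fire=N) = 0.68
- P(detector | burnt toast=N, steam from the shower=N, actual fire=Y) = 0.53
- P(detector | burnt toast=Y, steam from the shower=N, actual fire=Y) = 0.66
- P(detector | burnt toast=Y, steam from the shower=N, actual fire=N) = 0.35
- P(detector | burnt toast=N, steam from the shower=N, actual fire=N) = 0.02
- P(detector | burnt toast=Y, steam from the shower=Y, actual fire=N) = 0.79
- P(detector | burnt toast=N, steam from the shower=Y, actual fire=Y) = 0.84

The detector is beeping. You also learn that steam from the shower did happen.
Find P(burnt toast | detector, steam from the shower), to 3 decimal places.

P(burnt toast | detector, steam from the shower) ≈ 0.412

P(detector | steam from the shower) = 0.68*0.62*0.79 + 0.84*0.62*0.21 + 0.79*0.38*0.79 + 0.92*0.38*0.21 = 0.333064 + 0.109368 + 0.237158 + 0.073416 = 0.753006
Restricting to configurations with burnt toast present: 0.237158 + 0.073416 = 0.310574.
So P(burnt toast | detector, steam from the shower) = 0.310574/0.753006 ≈ 0.412.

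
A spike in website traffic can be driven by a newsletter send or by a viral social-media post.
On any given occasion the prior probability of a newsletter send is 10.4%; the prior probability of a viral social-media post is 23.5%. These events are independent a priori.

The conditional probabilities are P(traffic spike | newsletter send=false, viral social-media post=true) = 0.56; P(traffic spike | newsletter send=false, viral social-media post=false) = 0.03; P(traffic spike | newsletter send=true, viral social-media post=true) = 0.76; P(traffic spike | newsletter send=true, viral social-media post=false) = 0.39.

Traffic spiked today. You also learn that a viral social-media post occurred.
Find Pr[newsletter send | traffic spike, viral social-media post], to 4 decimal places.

Pr[newsletter send | traffic spike, viral social-media post] ≈ 0.1361

P(traffic spike | viral social-media post) = 0.56*0.896 + 0.76*0.104 = 0.501760 + 0.079040 = 0.580800
The newsletter send-present share is 0.76*0.104 = 0.079040.
Hence the posterior is 0.079040/0.580800 ≈ 0.1361.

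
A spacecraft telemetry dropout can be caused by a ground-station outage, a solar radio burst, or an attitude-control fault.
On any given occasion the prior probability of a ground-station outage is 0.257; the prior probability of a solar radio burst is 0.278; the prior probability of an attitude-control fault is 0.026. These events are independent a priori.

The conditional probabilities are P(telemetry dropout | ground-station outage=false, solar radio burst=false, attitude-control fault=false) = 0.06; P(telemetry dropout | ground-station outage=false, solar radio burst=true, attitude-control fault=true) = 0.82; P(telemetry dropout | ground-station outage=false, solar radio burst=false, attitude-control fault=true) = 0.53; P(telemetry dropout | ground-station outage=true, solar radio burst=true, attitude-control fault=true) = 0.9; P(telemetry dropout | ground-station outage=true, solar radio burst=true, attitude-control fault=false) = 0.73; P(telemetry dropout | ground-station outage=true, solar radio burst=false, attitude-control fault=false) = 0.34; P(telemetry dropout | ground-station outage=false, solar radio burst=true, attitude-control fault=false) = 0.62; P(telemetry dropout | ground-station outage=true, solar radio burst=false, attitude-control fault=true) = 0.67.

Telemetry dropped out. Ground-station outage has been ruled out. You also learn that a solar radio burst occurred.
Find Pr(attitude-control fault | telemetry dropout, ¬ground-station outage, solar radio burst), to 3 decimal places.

Enumerate both values of attitude-control fault and weight by the priors:
  P(telemetry dropout | ¬ground-station outage, solar radio burst) = 0.62*0.974 + 0.82*0.026
        = 0.603880 + 0.021320 = 0.625200
Configurations with attitude-control fault contribute 0.021320, so
  P(attitude-control fault | telemetry dropout, ¬ground-station outage, solar radio burst) = 0.021320 / 0.625200 ≈ 0.034

Pr(attitude-control fault | telemetry dropout, ¬ground-station outage, solar radio burst) ≈ 0.034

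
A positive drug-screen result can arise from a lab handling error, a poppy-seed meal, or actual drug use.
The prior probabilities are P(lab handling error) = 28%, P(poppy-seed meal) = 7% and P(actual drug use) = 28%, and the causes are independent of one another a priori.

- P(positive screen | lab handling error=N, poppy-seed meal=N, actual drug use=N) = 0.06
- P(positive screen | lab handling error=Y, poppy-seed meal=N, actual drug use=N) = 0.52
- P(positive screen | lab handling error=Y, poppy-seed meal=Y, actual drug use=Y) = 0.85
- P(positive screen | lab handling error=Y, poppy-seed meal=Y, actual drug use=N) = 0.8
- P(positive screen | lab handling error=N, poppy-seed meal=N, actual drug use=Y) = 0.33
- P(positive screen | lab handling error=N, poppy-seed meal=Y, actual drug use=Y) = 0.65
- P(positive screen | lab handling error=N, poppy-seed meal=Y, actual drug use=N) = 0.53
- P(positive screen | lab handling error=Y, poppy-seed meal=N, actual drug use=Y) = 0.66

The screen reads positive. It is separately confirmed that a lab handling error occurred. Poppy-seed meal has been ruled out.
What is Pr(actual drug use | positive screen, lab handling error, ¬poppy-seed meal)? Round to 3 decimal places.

Pr(actual drug use | positive screen, lab handling error, ¬poppy-seed meal) ≈ 0.330

Sum P(positive screen|·) weighted by the priors over both values of actual drug use:
  P(positive screen | lab handling error, ¬poppy-seed meal) = 0.52×0.72 + 0.66×0.28
        = 0.374400 + 0.184800 = 0.559200
Keeping only the actual drug use-present terms gives 0.184800, so
  P(actual drug use | positive screen, lab handling error, ¬poppy-seed meal) = 0.184800 / 0.559200 ≈ 0.330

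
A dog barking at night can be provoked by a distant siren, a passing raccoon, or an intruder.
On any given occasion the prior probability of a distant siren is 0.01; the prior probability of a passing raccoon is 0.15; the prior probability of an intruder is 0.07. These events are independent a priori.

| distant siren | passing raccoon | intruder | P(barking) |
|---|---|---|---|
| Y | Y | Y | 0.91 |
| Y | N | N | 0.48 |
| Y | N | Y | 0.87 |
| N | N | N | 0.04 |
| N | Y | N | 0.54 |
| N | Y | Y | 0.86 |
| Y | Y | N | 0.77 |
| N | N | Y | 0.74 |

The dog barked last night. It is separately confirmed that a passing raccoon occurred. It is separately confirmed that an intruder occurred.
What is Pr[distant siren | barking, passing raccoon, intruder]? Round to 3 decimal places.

For the numerator, keep only distant siren=true terms: 0.91*0.01 = 0.009100
The normalizing constant is 0.86*0.99 + 0.91*0.01 = 0.860500
Posterior = 0.009100 / 0.860500 ≈ 0.011

Pr[distant siren | barking, passing raccoon, intruder] ≈ 0.011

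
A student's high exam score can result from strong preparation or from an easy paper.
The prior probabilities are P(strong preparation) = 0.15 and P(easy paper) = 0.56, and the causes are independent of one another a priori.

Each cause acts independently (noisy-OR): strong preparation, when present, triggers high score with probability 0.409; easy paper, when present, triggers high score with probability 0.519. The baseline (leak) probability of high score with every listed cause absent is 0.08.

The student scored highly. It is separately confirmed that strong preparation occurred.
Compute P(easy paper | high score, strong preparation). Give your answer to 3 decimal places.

Under noisy-OR, P(high score | causes) = 1 − (1−0.08)·∏(1−qᵢ) over the active causes.
For the numerator, keep only easy paper=true terms: 0.738471×0.56 = 0.413544
Denominator P(high score | strong preparation): 0.45628×0.44 + 0.738471×0.56 = 0.614307
Posterior = 0.413544 / 0.614307 ≈ 0.673

P(easy paper | high score, strong preparation) ≈ 0.673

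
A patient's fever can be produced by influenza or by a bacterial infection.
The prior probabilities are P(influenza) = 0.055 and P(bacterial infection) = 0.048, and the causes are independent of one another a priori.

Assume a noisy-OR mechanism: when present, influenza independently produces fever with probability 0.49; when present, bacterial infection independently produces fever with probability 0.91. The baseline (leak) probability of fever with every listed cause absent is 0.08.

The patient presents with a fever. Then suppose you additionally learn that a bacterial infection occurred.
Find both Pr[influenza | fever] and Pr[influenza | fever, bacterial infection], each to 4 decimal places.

Pr[influenza | fever] ≈ 0.2107; Pr[influenza | fever, bacterial infection] ≈ 0.0573

Under noisy-OR, P(fever | causes) = 1 − (1−0.08)·∏(1−qᵢ) over the active causes.
P(fever) = 0.08*0.945*0.952 + 0.9172*0.945*0.048 + 0.5308*0.055*0.952 + 0.957772*0.055*0.048 = 0.071971 + 0.041604 + 0.027793 + 0.002529 = 0.143897
The influenza-present share is 0.027793 + 0.002529 = 0.030322.
P(influenza | fever) = 0.030322 / 0.143897 ≈ 0.2107

Now also conditioning on bacterial infection=true:
P(fever | bacterial infection) = 0.9172*0.945 + 0.957772*0.055 = 0.866754 + 0.052677 = 0.919431
Of this, 0.052677 comes from 0.957772*0.055 (the influenza=true cases).
So P(influenza | fever, bacterial infection) = 0.052677/0.919431 ≈ 0.0573.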